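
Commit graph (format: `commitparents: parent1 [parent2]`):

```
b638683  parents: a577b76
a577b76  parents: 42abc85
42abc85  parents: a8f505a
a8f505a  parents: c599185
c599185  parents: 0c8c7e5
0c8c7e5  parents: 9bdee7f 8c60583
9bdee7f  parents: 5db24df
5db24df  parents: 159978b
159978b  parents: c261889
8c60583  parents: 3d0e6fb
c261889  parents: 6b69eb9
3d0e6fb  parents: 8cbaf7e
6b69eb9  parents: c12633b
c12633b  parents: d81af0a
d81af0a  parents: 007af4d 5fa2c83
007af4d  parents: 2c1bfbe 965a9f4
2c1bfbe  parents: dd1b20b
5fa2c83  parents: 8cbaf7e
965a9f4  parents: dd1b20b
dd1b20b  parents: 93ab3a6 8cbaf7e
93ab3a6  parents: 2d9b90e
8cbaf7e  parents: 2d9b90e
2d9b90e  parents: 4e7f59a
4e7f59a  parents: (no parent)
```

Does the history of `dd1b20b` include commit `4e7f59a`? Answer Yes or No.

Yes

Ancestors of dd1b20b (commits reachable by following parents): {2d9b90e, 4e7f59a, 8cbaf7e, 93ab3a6, dd1b20b}.
4e7f59a is in that set, so it is an ancestor of dd1b20b.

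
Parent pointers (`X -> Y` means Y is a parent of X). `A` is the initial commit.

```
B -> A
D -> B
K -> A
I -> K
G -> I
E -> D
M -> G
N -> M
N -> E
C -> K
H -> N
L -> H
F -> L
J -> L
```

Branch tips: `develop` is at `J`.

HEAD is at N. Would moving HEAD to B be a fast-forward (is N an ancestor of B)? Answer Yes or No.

A fast-forward from N to B is possible iff N is an ancestor of B.
Ancestors of B: {A, B}.
N is not among them, so fast-forward is not possible.

No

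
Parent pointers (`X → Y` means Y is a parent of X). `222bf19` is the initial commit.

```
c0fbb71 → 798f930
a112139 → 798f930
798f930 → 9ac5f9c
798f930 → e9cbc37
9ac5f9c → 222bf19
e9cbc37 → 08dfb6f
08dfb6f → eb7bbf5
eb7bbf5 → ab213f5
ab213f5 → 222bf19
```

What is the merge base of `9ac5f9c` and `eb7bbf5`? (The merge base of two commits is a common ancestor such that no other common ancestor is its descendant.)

222bf19

Ancestors of 9ac5f9c: {222bf19, 9ac5f9c}.
Ancestors of eb7bbf5: {222bf19, ab213f5, eb7bbf5}.
Common ancestors: {222bf19}.
The only common ancestor is 222bf19, so it is the merge base.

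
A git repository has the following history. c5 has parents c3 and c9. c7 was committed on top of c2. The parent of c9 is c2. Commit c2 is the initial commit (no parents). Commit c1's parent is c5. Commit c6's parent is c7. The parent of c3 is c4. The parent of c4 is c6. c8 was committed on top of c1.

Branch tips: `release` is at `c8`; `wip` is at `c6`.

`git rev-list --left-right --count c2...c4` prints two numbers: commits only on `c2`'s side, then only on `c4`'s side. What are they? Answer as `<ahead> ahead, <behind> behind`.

Reachable from c2: {c2}.
Reachable from c4: {c2, c4, c6, c7}.
Only in c2's history (ahead): {} — 0.
Only in c4's history (behind): {c4, c6, c7} — 3.

0 ahead, 3 behind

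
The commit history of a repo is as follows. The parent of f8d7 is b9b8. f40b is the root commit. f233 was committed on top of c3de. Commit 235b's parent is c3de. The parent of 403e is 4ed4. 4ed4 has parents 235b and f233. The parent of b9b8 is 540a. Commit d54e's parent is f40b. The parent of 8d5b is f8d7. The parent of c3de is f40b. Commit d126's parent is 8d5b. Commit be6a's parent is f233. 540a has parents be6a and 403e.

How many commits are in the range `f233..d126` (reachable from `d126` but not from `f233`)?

Reachable from d126: {235b, 403e, 4ed4, 540a, 8d5b, b9b8, be6a, c3de, d126, f233, f40b, f8d7}.
Reachable from f233: {c3de, f233, f40b}.
In d126's history but not f233's: {235b, 403e, 4ed4, 540a, 8d5b, b9b8, be6a, d126, f8d7} — 9 commits.

9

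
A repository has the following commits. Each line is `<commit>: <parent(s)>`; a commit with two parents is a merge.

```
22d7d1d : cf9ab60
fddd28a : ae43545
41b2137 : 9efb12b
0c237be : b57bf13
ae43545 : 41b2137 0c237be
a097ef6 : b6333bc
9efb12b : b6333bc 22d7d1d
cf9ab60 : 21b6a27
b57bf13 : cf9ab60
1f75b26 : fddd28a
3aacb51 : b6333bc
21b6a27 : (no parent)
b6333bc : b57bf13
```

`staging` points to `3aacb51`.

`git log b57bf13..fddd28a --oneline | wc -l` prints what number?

7

Reachable from fddd28a: {0c237be, 21b6a27, 22d7d1d, 41b2137, 9efb12b, ae43545, b57bf13, b6333bc, cf9ab60, fddd28a}.
Reachable from b57bf13: {21b6a27, b57bf13, cf9ab60}.
In fddd28a's history but not b57bf13's: {0c237be, 22d7d1d, 41b2137, 9efb12b, ae43545, b6333bc, fddd28a} — 7 commits.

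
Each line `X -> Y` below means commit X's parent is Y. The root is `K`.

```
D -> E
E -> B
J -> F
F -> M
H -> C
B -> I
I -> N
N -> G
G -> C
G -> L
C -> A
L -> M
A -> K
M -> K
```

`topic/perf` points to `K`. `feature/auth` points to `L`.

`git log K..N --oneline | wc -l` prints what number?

Reachable from N: {A, C, G, K, L, M, N}.
Reachable from K: {K}.
In N's history but not K's: {A, C, G, L, M, N} — 6 commits.

6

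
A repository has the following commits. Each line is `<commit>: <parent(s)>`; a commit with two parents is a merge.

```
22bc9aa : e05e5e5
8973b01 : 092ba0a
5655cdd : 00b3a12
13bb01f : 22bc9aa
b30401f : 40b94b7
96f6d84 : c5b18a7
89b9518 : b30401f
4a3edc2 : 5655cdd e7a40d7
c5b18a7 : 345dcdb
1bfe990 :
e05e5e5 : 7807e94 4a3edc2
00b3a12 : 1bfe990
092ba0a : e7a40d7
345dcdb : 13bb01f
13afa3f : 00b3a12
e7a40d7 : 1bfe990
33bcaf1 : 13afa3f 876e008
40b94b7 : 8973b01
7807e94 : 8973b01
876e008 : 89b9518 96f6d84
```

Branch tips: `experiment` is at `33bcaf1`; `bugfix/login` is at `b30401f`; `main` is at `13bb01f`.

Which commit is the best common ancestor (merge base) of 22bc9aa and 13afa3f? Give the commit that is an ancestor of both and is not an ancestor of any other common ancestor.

00b3a12

Ancestors of 22bc9aa: {00b3a12, 092ba0a, 1bfe990, 22bc9aa, 4a3edc2, 5655cdd, 7807e94, 8973b01, e05e5e5, e7a40d7}.
Ancestors of 13afa3f: {00b3a12, 13afa3f, 1bfe990}.
Common ancestors: {00b3a12, 1bfe990}.
Among these, 00b3a12 is not an ancestor of any other common ancestor — it is the merge base.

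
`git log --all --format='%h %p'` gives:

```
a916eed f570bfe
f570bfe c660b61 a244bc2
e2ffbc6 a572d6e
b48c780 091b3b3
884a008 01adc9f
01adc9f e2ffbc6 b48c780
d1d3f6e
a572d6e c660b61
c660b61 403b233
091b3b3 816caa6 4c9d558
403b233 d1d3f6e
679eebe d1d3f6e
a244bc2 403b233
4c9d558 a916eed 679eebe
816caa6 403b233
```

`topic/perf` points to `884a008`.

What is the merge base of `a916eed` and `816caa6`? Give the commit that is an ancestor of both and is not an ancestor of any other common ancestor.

Ancestors of a916eed: {403b233, a244bc2, a916eed, c660b61, d1d3f6e, f570bfe}.
Ancestors of 816caa6: {403b233, 816caa6, d1d3f6e}.
Common ancestors: {403b233, d1d3f6e}.
Among these, 403b233 is not an ancestor of any other common ancestor — it is the merge base.

403b233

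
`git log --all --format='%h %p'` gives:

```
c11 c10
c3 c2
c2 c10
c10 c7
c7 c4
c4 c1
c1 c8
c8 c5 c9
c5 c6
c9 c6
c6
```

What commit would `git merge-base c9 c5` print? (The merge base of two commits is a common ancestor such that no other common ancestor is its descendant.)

Ancestors of c9: {c6, c9}.
Ancestors of c5: {c5, c6}.
Common ancestors: {c6}.
The only common ancestor is c6, so it is the merge base.

c6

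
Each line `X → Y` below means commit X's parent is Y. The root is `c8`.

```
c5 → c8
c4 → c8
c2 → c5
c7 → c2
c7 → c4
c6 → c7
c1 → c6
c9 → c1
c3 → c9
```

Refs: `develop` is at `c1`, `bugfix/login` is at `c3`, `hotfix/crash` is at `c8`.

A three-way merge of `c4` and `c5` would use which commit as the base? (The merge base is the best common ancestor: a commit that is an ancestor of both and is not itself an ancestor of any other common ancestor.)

c8

Ancestors of c4: {c4, c8}.
Ancestors of c5: {c5, c8}.
Common ancestors: {c8}.
The only common ancestor is c8, so it is the merge base.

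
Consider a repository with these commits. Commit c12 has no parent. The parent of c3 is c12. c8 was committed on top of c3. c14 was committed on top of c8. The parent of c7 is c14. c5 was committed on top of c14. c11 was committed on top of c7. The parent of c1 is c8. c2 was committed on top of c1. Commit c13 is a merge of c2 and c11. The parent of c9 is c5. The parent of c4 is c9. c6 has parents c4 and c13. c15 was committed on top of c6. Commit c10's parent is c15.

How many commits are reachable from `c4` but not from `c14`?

Reachable from c4: {c12, c14, c3, c4, c5, c8, c9}.
Reachable from c14: {c12, c14, c3, c8}.
In c4's history but not c14's: {c4, c5, c9} — 3 commits.

3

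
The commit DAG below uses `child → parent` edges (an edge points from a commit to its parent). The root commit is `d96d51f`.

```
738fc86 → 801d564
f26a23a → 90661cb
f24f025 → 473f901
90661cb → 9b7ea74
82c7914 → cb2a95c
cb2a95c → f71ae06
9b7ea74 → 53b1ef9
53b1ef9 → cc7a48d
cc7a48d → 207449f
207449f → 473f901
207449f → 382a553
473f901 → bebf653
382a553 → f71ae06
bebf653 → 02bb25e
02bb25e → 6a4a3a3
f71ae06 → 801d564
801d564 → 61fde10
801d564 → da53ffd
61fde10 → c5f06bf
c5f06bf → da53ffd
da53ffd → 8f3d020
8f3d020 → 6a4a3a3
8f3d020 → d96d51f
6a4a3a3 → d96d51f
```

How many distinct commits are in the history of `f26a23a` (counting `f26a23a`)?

18

Walking parent pointers from f26a23a: reachable set = {02bb25e, 207449f, 382a553, 473f901, 53b1ef9, 61fde10, 6a4a3a3, 801d564, 8f3d020, 90661cb, 9b7ea74, bebf653, c5f06bf, cc7a48d, d96d51f, da53ffd, f26a23a, f71ae06}.
That is 18 commits.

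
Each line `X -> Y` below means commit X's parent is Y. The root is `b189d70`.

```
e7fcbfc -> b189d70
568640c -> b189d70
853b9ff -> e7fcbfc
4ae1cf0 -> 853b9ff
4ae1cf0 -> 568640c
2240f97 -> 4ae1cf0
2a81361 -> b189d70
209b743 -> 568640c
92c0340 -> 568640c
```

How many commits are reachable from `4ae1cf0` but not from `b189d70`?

Reachable from 4ae1cf0: {4ae1cf0, 568640c, 853b9ff, b189d70, e7fcbfc}.
Reachable from b189d70: {b189d70}.
In 4ae1cf0's history but not b189d70's: {4ae1cf0, 568640c, 853b9ff, e7fcbfc} — 4 commits.

4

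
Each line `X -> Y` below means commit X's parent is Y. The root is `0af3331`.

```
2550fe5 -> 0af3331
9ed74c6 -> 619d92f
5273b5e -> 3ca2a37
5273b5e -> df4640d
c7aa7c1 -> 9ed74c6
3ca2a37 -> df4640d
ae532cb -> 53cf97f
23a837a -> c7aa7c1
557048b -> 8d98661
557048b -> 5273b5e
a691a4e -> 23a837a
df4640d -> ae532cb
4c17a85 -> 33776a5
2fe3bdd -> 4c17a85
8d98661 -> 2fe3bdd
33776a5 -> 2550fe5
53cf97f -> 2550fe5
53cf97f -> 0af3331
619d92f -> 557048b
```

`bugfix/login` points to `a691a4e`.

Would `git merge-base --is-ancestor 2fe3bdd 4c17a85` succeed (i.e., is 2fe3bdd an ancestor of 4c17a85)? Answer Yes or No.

Ancestors of 4c17a85: {0af3331, 2550fe5, 33776a5, 4c17a85}.
2fe3bdd is not in that set, so it is not an ancestor of 4c17a85.

No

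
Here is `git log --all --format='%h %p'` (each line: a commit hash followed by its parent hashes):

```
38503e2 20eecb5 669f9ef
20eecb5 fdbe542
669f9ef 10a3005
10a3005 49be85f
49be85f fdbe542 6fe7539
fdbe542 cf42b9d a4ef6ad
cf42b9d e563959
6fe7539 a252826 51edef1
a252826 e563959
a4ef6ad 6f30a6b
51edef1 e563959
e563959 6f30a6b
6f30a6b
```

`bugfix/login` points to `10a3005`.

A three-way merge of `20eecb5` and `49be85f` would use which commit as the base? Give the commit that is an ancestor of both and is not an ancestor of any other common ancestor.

Ancestors of 20eecb5: {20eecb5, 6f30a6b, a4ef6ad, cf42b9d, e563959, fdbe542}.
Ancestors of 49be85f: {49be85f, 51edef1, 6f30a6b, 6fe7539, a252826, a4ef6ad, cf42b9d, e563959, fdbe542}.
Common ancestors: {6f30a6b, a4ef6ad, cf42b9d, e563959, fdbe542}.
Among these, fdbe542 is not an ancestor of any other common ancestor — it is the merge base.

fdbe542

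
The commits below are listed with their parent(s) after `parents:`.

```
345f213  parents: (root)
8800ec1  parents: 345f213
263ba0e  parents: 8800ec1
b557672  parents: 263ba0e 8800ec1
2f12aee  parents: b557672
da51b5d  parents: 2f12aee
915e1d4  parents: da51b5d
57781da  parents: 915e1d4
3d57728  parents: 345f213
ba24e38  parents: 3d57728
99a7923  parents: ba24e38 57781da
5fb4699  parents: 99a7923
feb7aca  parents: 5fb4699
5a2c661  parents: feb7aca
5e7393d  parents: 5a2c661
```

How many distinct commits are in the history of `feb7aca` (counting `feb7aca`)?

Walking parent pointers from feb7aca: reachable set = {263ba0e, 2f12aee, 345f213, 3d57728, 57781da, 5fb4699, 8800ec1, 915e1d4, 99a7923, b557672, ba24e38, da51b5d, feb7aca}.
That is 13 commits.

13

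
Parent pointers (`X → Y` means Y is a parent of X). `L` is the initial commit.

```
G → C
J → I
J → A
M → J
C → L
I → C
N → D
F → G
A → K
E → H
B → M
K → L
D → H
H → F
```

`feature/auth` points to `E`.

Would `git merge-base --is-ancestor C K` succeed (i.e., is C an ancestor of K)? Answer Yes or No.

Ancestors of K: {K, L}.
C is not in that set, so it is not an ancestor of K.

No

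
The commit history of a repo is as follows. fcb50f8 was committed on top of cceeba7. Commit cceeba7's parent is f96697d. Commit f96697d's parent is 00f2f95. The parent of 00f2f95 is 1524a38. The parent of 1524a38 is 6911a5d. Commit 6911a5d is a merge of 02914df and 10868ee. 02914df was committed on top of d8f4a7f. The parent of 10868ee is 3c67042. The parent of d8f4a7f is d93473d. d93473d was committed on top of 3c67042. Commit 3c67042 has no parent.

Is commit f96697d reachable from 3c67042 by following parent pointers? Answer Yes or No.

Ancestors of 3c67042: {3c67042}.
f96697d is not in that set, so it is not an ancestor of 3c67042.

No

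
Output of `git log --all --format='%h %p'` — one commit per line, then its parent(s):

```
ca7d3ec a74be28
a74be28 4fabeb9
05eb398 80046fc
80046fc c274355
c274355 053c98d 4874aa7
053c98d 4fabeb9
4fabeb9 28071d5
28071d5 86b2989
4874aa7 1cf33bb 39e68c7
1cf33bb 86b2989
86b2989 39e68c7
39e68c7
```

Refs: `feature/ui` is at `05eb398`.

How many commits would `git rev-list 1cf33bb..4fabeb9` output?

Reachable from 4fabeb9: {28071d5, 39e68c7, 4fabeb9, 86b2989}.
Reachable from 1cf33bb: {1cf33bb, 39e68c7, 86b2989}.
In 4fabeb9's history but not 1cf33bb's: {28071d5, 4fabeb9} — 2 commits.

2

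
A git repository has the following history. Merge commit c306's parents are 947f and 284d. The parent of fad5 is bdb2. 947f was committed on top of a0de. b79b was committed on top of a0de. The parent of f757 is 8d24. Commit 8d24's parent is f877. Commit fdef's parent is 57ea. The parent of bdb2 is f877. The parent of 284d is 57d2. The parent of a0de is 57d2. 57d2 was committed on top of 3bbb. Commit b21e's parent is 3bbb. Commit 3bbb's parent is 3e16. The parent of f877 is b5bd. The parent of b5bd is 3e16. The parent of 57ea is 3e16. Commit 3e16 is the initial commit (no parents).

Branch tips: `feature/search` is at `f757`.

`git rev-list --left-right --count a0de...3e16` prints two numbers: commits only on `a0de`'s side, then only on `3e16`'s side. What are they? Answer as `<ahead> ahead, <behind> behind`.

3 ahead, 0 behind

Reachable from a0de: {3bbb, 3e16, 57d2, a0de}.
Reachable from 3e16: {3e16}.
Only in a0de's history (ahead): {3bbb, 57d2, a0de} — 3.
Only in 3e16's history (behind): {} — 0.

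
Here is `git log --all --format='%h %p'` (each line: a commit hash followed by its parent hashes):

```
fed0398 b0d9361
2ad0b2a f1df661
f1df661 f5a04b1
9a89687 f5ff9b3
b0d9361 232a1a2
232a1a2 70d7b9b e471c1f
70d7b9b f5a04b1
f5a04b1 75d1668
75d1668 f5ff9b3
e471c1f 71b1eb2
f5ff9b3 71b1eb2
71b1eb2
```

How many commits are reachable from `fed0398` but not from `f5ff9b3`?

Reachable from fed0398: {232a1a2, 70d7b9b, 71b1eb2, 75d1668, b0d9361, e471c1f, f5a04b1, f5ff9b3, fed0398}.
Reachable from f5ff9b3: {71b1eb2, f5ff9b3}.
In fed0398's history but not f5ff9b3's: {232a1a2, 70d7b9b, 75d1668, b0d9361, e471c1f, f5a04b1, fed0398} — 7 commits.

7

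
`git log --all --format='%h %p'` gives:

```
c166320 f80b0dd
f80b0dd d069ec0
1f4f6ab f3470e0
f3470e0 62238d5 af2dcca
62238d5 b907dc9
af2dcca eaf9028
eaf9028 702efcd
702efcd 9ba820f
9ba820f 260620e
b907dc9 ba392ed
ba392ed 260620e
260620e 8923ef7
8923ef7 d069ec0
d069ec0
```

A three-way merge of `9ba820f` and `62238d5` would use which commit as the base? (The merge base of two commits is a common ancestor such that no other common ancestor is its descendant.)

Ancestors of 9ba820f: {260620e, 8923ef7, 9ba820f, d069ec0}.
Ancestors of 62238d5: {260620e, 62238d5, 8923ef7, b907dc9, ba392ed, d069ec0}.
Common ancestors: {260620e, 8923ef7, d069ec0}.
Among these, 260620e is not an ancestor of any other common ancestor — it is the merge base.

260620e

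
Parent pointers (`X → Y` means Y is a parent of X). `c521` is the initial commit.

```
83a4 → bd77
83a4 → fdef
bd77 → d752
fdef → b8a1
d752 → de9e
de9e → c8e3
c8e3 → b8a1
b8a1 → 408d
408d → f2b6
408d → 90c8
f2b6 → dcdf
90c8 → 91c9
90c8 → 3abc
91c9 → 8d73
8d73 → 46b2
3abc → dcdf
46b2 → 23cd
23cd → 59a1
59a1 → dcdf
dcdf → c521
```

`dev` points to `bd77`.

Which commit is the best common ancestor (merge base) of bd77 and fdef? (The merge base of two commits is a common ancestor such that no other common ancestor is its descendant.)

Ancestors of bd77: {23cd, 3abc, 408d, 46b2, 59a1, 8d73, 90c8, 91c9, b8a1, bd77, c521, c8e3, d752, dcdf, de9e, f2b6}.
Ancestors of fdef: {23cd, 3abc, 408d, 46b2, 59a1, 8d73, 90c8, 91c9, b8a1, c521, dcdf, f2b6, fdef}.
Common ancestors: {23cd, 3abc, 408d, 46b2, 59a1, 8d73, 90c8, 91c9, b8a1, c521, dcdf, f2b6}.
Among these, b8a1 is not an ancestor of any other common ancestor — it is the merge base.

b8a1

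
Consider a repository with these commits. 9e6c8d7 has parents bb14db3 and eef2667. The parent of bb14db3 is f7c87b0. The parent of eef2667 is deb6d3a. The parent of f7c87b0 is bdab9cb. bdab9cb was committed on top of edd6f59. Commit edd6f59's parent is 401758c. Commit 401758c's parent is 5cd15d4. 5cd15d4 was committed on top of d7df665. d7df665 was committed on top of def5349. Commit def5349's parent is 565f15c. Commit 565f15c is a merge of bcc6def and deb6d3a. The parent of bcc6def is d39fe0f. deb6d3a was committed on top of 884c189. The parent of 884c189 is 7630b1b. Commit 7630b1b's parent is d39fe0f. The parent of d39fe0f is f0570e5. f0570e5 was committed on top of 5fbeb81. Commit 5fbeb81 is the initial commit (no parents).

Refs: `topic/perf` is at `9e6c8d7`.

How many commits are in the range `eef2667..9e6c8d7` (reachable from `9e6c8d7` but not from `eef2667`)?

Reachable from 9e6c8d7: {401758c, 565f15c, 5cd15d4, 5fbeb81, 7630b1b, 884c189, 9e6c8d7, bb14db3, bcc6def, bdab9cb, d39fe0f, d7df665, deb6d3a, def5349, edd6f59, eef2667, f0570e5, f7c87b0}.
Reachable from eef2667: {5fbeb81, 7630b1b, 884c189, d39fe0f, deb6d3a, eef2667, f0570e5}.
In 9e6c8d7's history but not eef2667's: {401758c, 565f15c, 5cd15d4, 9e6c8d7, bb14db3, bcc6def, bdab9cb, d7df665, def5349, edd6f59, f7c87b0} — 11 commits.

11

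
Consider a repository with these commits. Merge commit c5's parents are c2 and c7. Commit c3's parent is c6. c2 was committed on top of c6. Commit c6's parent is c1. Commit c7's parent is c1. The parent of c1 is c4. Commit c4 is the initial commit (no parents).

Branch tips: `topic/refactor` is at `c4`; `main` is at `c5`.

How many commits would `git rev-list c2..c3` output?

Reachable from c3: {c1, c3, c4, c6}.
Reachable from c2: {c1, c2, c4, c6}.
In c3's history but not c2's: {c3} — 1 commit.

1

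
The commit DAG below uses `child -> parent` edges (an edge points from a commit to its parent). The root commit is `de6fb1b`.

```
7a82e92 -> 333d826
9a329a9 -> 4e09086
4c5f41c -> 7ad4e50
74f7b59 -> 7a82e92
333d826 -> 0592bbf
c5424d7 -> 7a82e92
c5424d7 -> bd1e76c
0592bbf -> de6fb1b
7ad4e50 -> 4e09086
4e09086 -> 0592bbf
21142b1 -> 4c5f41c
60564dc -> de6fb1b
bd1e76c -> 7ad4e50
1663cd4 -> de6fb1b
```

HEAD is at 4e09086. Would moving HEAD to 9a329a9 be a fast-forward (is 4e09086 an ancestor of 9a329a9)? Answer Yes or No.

A fast-forward from 4e09086 to 9a329a9 is possible iff 4e09086 is an ancestor of 9a329a9.
Ancestors of 9a329a9: {0592bbf, 4e09086, 9a329a9, de6fb1b}.
4e09086 is among them, so fast-forward is possible.

Yes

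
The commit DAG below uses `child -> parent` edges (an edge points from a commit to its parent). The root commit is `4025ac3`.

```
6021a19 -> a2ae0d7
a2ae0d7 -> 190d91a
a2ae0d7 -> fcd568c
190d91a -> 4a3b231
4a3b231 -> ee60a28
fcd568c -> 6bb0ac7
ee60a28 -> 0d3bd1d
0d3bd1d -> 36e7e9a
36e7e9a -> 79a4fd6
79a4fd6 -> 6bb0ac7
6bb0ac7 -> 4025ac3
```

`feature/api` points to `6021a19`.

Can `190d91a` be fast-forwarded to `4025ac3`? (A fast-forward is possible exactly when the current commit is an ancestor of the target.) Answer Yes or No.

No

A fast-forward from 190d91a to 4025ac3 is possible iff 190d91a is an ancestor of 4025ac3.
Ancestors of 4025ac3: {4025ac3}.
190d91a is not among them, so fast-forward is not possible.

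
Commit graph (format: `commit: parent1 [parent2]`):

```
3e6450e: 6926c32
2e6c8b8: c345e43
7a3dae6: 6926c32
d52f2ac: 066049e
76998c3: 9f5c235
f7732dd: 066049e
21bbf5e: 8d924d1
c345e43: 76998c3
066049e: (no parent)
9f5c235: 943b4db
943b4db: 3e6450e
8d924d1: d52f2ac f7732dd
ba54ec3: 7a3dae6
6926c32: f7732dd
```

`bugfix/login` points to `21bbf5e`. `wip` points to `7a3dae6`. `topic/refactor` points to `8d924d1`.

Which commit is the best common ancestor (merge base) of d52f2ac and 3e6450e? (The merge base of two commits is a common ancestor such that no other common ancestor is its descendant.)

066049e

Ancestors of d52f2ac: {066049e, d52f2ac}.
Ancestors of 3e6450e: {066049e, 3e6450e, 6926c32, f7732dd}.
Common ancestors: {066049e}.
The only common ancestor is 066049e, so it is the merge base.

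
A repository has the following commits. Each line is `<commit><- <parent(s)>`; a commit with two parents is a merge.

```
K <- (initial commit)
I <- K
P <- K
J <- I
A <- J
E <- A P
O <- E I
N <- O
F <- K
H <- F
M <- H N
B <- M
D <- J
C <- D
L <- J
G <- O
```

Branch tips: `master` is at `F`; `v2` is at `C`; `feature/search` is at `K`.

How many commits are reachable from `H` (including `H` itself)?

3

Walking parent pointers from H: reachable set = {F, H, K}.
That is 3 commits.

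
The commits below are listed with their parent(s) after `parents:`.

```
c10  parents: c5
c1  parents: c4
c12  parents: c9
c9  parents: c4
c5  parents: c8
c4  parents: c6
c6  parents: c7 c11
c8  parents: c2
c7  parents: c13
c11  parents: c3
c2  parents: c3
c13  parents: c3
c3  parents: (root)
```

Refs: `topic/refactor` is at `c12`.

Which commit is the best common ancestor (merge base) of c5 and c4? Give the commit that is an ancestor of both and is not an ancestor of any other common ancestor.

Ancestors of c5: {c2, c3, c5, c8}.
Ancestors of c4: {c11, c13, c3, c4, c6, c7}.
Common ancestors: {c3}.
The only common ancestor is c3, so it is the merge base.

c3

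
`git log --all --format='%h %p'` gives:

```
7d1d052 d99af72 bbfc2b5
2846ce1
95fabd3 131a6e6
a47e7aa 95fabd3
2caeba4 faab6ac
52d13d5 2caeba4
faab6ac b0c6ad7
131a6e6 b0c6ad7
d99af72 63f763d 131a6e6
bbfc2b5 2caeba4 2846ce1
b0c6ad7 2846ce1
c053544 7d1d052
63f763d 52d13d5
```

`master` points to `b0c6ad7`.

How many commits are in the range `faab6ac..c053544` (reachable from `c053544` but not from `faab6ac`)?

8

Reachable from c053544: {131a6e6, 2846ce1, 2caeba4, 52d13d5, 63f763d, 7d1d052, b0c6ad7, bbfc2b5, c053544, d99af72, faab6ac}.
Reachable from faab6ac: {2846ce1, b0c6ad7, faab6ac}.
In c053544's history but not faab6ac's: {131a6e6, 2caeba4, 52d13d5, 63f763d, 7d1d052, bbfc2b5, c053544, d99af72} — 8 commits.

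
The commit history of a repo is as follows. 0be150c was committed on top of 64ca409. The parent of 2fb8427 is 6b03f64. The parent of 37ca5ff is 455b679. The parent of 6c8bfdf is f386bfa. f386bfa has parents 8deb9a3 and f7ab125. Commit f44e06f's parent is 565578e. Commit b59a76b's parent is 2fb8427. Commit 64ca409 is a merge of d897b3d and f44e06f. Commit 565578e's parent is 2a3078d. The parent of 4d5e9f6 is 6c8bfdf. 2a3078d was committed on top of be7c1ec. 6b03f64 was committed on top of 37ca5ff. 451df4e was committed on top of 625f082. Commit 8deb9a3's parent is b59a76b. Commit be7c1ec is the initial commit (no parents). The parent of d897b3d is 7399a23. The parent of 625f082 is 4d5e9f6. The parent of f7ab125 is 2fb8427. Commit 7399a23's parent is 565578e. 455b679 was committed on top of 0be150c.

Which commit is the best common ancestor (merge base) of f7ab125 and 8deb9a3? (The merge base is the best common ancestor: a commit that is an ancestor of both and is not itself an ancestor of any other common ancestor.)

2fb8427

Ancestors of f7ab125: {0be150c, 2a3078d, 2fb8427, 37ca5ff, 455b679, 565578e, 64ca409, 6b03f64, 7399a23, be7c1ec, d897b3d, f44e06f, f7ab125}.
Ancestors of 8deb9a3: {0be150c, 2a3078d, 2fb8427, 37ca5ff, 455b679, 565578e, 64ca409, 6b03f64, 7399a23, 8deb9a3, b59a76b, be7c1ec, d897b3d, f44e06f}.
Common ancestors: {0be150c, 2a3078d, 2fb8427, 37ca5ff, 455b679, 565578e, 64ca409, 6b03f64, 7399a23, be7c1ec, d897b3d, f44e06f}.
Among these, 2fb8427 is not an ancestor of any other common ancestor — it is the merge base.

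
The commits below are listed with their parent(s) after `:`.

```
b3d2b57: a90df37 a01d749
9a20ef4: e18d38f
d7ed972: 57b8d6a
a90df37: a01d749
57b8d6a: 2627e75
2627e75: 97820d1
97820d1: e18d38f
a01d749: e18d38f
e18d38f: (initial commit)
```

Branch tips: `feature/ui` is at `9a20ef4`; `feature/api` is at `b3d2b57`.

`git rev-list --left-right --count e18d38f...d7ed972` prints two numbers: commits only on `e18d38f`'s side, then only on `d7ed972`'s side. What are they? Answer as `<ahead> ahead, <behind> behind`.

0 ahead, 4 behind

Reachable from e18d38f: {e18d38f}.
Reachable from d7ed972: {2627e75, 57b8d6a, 97820d1, d7ed972, e18d38f}.
Only in e18d38f's history (ahead): {} — 0.
Only in d7ed972's history (behind): {2627e75, 57b8d6a, 97820d1, d7ed972} — 4.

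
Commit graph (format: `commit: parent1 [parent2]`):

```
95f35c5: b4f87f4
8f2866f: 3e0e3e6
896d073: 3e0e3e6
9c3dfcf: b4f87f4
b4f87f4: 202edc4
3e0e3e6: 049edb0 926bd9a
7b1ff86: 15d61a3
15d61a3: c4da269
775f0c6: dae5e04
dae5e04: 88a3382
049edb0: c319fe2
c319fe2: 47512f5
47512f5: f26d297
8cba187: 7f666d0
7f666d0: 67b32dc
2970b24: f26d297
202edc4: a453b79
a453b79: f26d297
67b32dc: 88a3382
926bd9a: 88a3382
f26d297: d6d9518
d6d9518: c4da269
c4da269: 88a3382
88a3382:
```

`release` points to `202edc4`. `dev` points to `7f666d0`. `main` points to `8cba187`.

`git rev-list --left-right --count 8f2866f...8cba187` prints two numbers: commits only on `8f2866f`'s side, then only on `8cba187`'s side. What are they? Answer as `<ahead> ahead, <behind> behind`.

9 ahead, 3 behind

Reachable from 8f2866f: {049edb0, 3e0e3e6, 47512f5, 88a3382, 8f2866f, 926bd9a, c319fe2, c4da269, d6d9518, f26d297}.
Reachable from 8cba187: {67b32dc, 7f666d0, 88a3382, 8cba187}.
Only in 8f2866f's history (ahead): {049edb0, 3e0e3e6, 47512f5, 8f2866f, 926bd9a, c319fe2, c4da269, d6d9518, f26d297} — 9.
Only in 8cba187's history (behind): {67b32dc, 7f666d0, 8cba187} — 3.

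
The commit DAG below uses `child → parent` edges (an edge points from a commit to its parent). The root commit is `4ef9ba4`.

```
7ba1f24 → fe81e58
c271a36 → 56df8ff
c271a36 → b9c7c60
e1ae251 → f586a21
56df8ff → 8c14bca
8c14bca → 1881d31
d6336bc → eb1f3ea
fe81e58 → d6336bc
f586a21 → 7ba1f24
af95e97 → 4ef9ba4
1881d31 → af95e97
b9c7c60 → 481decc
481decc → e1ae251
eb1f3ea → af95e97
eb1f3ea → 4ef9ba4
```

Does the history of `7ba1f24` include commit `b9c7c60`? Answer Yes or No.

Ancestors of 7ba1f24: {4ef9ba4, 7ba1f24, af95e97, d6336bc, eb1f3ea, fe81e58}.
b9c7c60 is not in that set, so it is not an ancestor of 7ba1f24.

No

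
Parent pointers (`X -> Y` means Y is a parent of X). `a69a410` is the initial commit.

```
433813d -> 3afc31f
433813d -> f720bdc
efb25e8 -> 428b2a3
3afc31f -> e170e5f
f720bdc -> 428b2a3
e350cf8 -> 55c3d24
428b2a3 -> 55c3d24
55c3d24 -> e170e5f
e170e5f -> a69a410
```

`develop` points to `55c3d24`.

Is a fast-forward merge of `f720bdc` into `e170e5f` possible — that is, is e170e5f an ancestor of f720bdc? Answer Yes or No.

Yes

A fast-forward from e170e5f to f720bdc is possible iff e170e5f is an ancestor of f720bdc.
Ancestors of f720bdc: {428b2a3, 55c3d24, a69a410, e170e5f, f720bdc}.
e170e5f is among them, so fast-forward is possible.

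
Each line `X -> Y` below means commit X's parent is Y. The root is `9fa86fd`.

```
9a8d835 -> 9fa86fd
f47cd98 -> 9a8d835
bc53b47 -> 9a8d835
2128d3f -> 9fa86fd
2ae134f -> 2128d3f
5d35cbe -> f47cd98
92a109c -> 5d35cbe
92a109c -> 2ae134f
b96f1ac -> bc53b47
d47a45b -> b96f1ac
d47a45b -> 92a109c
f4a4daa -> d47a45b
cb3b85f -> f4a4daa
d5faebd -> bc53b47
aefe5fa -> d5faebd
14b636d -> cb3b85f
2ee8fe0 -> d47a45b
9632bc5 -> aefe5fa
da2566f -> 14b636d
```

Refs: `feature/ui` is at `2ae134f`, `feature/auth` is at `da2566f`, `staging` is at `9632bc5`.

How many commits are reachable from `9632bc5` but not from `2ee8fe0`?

Reachable from 9632bc5: {9632bc5, 9a8d835, 9fa86fd, aefe5fa, bc53b47, d5faebd}.
Reachable from 2ee8fe0: {2128d3f, 2ae134f, 2ee8fe0, 5d35cbe, 92a109c, 9a8d835, 9fa86fd, b96f1ac, bc53b47, d47a45b, f47cd98}.
In 9632bc5's history but not 2ee8fe0's: {9632bc5, aefe5fa, d5faebd} — 3 commits.

3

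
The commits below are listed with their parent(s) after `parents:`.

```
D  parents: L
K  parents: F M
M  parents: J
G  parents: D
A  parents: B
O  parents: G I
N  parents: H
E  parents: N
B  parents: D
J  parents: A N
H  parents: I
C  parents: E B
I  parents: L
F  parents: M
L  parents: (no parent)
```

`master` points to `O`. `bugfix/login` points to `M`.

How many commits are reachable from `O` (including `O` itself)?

5

Walking parent pointers from O: reachable set = {D, G, I, L, O}.
That is 5 commits.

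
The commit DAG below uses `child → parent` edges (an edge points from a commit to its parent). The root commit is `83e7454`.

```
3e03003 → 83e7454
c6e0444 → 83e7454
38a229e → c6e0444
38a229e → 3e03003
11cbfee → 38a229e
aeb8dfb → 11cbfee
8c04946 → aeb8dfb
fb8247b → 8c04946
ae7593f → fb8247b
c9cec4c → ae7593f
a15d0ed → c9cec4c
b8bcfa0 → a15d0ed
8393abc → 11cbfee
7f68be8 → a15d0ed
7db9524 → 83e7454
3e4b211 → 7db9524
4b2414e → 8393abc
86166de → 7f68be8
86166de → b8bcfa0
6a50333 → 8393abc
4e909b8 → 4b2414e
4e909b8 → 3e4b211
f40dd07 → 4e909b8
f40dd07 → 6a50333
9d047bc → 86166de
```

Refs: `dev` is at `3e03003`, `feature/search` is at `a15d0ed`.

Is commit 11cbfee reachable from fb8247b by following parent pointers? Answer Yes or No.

Yes

Ancestors of fb8247b (commits reachable by following parents): {11cbfee, 38a229e, 3e03003, 83e7454, 8c04946, aeb8dfb, c6e0444, fb8247b}.
11cbfee is in that set, so it is an ancestor of fb8247b.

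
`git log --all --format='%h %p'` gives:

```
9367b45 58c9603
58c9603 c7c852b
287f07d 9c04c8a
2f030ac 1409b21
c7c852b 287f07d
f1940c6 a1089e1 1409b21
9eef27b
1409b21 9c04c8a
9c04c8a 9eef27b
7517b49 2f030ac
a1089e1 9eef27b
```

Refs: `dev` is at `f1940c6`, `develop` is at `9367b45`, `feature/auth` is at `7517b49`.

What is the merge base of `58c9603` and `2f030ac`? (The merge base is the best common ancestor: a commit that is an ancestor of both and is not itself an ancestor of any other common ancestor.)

Ancestors of 58c9603: {287f07d, 58c9603, 9c04c8a, 9eef27b, c7c852b}.
Ancestors of 2f030ac: {1409b21, 2f030ac, 9c04c8a, 9eef27b}.
Common ancestors: {9c04c8a, 9eef27b}.
Among these, 9c04c8a is not an ancestor of any other common ancestor — it is the merge base.

9c04c8a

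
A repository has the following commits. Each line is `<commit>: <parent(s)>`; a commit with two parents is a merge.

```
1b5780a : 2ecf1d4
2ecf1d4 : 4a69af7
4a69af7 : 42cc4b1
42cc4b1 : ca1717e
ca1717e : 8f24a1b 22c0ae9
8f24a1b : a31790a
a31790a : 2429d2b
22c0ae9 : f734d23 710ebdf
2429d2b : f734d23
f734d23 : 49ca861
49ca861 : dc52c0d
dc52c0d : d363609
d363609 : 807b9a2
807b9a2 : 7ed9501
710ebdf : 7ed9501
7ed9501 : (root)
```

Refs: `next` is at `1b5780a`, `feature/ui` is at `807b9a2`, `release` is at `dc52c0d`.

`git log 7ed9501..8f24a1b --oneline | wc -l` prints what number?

Reachable from 8f24a1b: {2429d2b, 49ca861, 7ed9501, 807b9a2, 8f24a1b, a31790a, d363609, dc52c0d, f734d23}.
Reachable from 7ed9501: {7ed9501}.
In 8f24a1b's history but not 7ed9501's: {2429d2b, 49ca861, 807b9a2, 8f24a1b, a31790a, d363609, dc52c0d, f734d23} — 8 commits.

8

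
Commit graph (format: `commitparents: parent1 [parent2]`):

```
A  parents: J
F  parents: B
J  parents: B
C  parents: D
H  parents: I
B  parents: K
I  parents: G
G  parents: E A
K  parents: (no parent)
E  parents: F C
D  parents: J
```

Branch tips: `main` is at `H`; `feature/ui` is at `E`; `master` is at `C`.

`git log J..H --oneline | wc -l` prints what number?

Reachable from H: {A, B, C, D, E, F, G, H, I, J, K}.
Reachable from J: {B, J, K}.
In H's history but not J's: {A, C, D, E, F, G, H, I} — 8 commits.

8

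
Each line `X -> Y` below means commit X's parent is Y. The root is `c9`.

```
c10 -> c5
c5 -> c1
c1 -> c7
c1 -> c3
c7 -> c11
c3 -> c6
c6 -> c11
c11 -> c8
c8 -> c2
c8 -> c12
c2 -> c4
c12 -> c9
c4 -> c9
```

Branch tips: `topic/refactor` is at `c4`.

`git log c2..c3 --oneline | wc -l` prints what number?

Reachable from c3: {c11, c12, c2, c3, c4, c6, c8, c9}.
Reachable from c2: {c2, c4, c9}.
In c3's history but not c2's: {c11, c12, c3, c6, c8} — 5 commits.

5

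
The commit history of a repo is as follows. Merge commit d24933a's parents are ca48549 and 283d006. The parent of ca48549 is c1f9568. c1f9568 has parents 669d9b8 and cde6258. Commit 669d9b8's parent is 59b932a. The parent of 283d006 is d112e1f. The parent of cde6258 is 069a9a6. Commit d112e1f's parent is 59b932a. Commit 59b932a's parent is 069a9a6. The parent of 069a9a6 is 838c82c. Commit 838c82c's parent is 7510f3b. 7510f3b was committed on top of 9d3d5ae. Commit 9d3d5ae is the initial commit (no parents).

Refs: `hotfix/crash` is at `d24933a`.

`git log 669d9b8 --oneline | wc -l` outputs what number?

Walking parent pointers from 669d9b8: reachable set = {069a9a6, 59b932a, 669d9b8, 7510f3b, 838c82c, 9d3d5ae}.
That is 6 commits.

6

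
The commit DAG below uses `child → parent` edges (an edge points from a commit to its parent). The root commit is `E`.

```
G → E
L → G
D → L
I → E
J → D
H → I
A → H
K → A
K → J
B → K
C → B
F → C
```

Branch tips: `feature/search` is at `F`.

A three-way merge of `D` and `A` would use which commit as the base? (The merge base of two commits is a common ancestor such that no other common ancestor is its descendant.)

E

Ancestors of D: {D, E, G, L}.
Ancestors of A: {A, E, H, I}.
Common ancestors: {E}.
The only common ancestor is E, so it is the merge base.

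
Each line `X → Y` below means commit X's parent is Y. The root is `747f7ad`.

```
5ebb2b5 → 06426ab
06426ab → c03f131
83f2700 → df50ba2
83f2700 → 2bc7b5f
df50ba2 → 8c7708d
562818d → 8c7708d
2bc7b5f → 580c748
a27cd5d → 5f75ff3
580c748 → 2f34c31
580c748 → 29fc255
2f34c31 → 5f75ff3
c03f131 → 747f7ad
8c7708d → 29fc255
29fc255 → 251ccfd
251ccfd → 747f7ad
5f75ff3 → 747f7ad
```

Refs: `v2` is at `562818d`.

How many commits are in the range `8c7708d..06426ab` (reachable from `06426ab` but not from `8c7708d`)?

2

Reachable from 06426ab: {06426ab, 747f7ad, c03f131}.
Reachable from 8c7708d: {251ccfd, 29fc255, 747f7ad, 8c7708d}.
In 06426ab's history but not 8c7708d's: {06426ab, c03f131} — 2 commits.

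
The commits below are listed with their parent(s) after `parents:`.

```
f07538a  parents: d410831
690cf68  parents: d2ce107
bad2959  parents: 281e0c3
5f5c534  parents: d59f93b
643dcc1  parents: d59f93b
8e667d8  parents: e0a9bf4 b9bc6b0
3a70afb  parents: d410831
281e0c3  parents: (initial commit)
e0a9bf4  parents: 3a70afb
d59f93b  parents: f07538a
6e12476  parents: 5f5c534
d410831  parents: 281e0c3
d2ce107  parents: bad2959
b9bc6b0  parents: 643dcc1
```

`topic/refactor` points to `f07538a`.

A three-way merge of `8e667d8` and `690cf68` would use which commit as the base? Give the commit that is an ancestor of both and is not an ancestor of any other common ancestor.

281e0c3

Ancestors of 8e667d8: {281e0c3, 3a70afb, 643dcc1, 8e667d8, b9bc6b0, d410831, d59f93b, e0a9bf4, f07538a}.
Ancestors of 690cf68: {281e0c3, 690cf68, bad2959, d2ce107}.
Common ancestors: {281e0c3}.
The only common ancestor is 281e0c3, so it is the merge base.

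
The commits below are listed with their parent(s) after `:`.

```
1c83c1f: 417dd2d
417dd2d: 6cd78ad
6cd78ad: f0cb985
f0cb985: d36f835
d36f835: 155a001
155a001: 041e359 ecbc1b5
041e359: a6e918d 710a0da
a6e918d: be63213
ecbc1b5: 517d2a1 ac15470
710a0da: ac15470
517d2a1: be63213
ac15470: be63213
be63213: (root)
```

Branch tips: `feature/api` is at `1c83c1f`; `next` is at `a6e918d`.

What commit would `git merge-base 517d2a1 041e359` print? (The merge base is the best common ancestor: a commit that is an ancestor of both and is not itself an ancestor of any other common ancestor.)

Ancestors of 517d2a1: {517d2a1, be63213}.
Ancestors of 041e359: {041e359, 710a0da, a6e918d, ac15470, be63213}.
Common ancestors: {be63213}.
The only common ancestor is be63213, so it is the merge base.

be63213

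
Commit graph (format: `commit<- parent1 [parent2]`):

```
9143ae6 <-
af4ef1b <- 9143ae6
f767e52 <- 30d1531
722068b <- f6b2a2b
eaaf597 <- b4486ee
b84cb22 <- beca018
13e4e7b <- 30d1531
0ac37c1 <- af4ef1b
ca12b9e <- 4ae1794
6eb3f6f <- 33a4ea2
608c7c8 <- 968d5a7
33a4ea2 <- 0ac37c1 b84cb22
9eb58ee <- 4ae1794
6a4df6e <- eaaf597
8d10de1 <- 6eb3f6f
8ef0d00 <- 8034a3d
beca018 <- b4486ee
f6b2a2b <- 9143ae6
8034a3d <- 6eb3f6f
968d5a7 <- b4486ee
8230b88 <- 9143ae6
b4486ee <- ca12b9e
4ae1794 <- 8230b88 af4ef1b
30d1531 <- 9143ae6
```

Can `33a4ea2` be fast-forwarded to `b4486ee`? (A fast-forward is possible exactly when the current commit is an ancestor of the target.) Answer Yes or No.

A fast-forward from 33a4ea2 to b4486ee is possible iff 33a4ea2 is an ancestor of b4486ee.
Ancestors of b4486ee: {4ae1794, 8230b88, 9143ae6, af4ef1b, b4486ee, ca12b9e}.
33a4ea2 is not among them, so fast-forward is not possible.

No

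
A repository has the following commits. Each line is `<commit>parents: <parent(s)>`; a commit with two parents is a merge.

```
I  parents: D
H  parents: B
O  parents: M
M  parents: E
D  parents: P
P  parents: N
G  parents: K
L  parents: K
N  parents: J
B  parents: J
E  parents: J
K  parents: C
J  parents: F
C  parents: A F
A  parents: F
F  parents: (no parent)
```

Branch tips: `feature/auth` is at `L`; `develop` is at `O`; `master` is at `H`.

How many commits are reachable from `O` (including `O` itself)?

Walking parent pointers from O: reachable set = {E, F, J, M, O}.
That is 5 commits.

5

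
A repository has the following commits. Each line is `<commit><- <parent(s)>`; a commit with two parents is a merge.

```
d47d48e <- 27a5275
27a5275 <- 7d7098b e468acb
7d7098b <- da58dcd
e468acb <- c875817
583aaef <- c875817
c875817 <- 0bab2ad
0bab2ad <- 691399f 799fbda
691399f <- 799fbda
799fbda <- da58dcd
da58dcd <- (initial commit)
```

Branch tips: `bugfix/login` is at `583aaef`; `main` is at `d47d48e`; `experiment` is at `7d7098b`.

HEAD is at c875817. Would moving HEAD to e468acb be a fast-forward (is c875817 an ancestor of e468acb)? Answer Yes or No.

A fast-forward from c875817 to e468acb is possible iff c875817 is an ancestor of e468acb.
Ancestors of e468acb: {0bab2ad, 691399f, 799fbda, c875817, da58dcd, e468acb}.
c875817 is among them, so fast-forward is possible.

Yes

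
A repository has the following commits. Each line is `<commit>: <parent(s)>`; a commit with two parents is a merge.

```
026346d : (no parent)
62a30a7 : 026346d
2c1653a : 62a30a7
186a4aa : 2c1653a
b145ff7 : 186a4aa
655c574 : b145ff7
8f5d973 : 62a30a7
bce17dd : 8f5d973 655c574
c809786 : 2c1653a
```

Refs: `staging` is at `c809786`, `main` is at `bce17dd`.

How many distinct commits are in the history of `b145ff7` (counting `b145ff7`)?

Walking parent pointers from b145ff7: reachable set = {026346d, 186a4aa, 2c1653a, 62a30a7, b145ff7}.
That is 5 commits.

5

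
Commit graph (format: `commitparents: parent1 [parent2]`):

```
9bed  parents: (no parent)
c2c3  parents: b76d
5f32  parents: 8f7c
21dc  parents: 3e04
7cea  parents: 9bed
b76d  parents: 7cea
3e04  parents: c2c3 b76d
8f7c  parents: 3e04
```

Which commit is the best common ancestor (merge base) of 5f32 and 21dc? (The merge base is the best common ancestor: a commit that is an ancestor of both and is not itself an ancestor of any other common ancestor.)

3e04

Ancestors of 5f32: {3e04, 5f32, 7cea, 8f7c, 9bed, b76d, c2c3}.
Ancestors of 21dc: {21dc, 3e04, 7cea, 9bed, b76d, c2c3}.
Common ancestors: {3e04, 7cea, 9bed, b76d, c2c3}.
Among these, 3e04 is not an ancestor of any other common ancestor — it is the merge base.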